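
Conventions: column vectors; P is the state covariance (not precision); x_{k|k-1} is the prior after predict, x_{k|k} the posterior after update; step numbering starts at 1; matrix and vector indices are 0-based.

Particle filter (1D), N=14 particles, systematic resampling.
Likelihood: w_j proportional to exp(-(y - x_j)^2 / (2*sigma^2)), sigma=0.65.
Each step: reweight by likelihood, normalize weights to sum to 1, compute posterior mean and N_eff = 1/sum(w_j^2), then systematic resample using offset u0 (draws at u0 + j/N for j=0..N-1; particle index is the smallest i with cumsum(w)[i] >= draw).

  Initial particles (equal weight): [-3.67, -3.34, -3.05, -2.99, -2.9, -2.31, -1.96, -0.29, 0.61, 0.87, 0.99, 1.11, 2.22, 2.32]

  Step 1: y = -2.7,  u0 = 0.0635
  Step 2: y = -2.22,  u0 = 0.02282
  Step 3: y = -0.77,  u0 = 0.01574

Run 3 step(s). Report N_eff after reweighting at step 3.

step 1: w=[0.0653, 0.1225, 0.1721, 0.1801, 0.1897, 0.1661, 0.1040, 0.0002, 0.0000, 0.0000, 0.0000, 0.0000, 0.0000, 0.0000]  mean=-2.8499  Neff=6.4224  idx=[0, 1, 2, 2, 2, 3, 3, 4, 4, 4, 5, 5, 6, 6]
step 2: w=[0.0101, 0.0277, 0.0540, 0.0540, 0.0540, 0.0605, 0.0605, 0.0706, 0.0706, 0.0706, 0.1209, 0.1209, 0.1127, 0.1127]  mean=-2.6006  Neff=11.5538  idx=[1, 3, 4, 5, 6, 7, 8, 9, 10, 11, 11, 12, 12, 13]
step 3: w=[0.0005, 0.0028, 0.0028, 0.0038, 0.0038, 0.0061, 0.0061, 0.0061, 0.0787, 0.0787, 0.0787, 0.2439, 0.2439, 0.2439]  mean=-2.0744  Neff=5.0688  idx=[5, 8, 9, 10, 11, 11, 11, 12, 12, 12, 12, 13, 13, 13]

N_eff = 5.0688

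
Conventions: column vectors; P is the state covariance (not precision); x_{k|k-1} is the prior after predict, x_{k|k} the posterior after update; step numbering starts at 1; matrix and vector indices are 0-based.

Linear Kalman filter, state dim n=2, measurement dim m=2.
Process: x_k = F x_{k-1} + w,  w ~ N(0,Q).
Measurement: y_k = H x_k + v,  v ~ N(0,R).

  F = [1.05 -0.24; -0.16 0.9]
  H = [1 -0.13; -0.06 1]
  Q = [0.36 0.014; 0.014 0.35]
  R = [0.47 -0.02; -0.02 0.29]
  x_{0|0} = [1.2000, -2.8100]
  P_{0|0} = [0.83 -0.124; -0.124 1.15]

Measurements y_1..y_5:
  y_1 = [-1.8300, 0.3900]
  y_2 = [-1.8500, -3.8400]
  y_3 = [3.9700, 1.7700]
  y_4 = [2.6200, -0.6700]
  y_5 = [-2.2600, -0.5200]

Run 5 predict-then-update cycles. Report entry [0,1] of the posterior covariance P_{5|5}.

step 1: x^-=[1.9344, -2.7210]  P^-=[1.4038 -0.4958; -0.4958 1.3385]  S=[2.0253 -0.7779; -0.7779 1.6930]  K=[0.7205 -0.0115; -0.0247 0.7968]  nu=[-4.1181, 3.2271]  x^+=[-1.0700, -0.0480]  P^+=[0.3392 0.0026; 0.0026 0.2317]
step 2: x^-=[-1.1120, 0.1280]  P^-=[0.7460 -0.0905; -0.0905 0.5456]  S=[1.2488 -0.2269; -0.2269 0.8492]  K=[0.6074 0.0030; -0.0119 0.6457]  nu=[-0.7214, -4.0347]  x^+=[-1.5623, -2.4688]  P^+=[0.2862 0.0059; 0.0059 0.1879]
step 3: x^-=[-1.0479, -1.9720]  P^-=[0.6834 -0.0689; -0.0689 0.5078]  S=[1.1798 -0.1964; -0.1964 0.8085]  K=[0.5879 0.0069; -0.0093 0.6309]  nu=[4.7615, 3.6791]  x^+=[1.7772, 0.3050]  P^+=[0.2771 0.0069; 0.0069 0.1836]
step 4: x^-=[1.7928, -0.0098]  P^-=[0.6726 -0.0654; -0.0654 0.5038]  S=[1.1681 -0.1918; -0.1918 0.8041]  K=[0.5844 0.0078; -0.0088 0.6294]  nu=[0.8259, -0.5526]  x^+=[2.2711, -0.3648]  P^+=[0.2754 0.0071; 0.0071 0.1831]
step 5: x^-=[2.4722, -0.6917]  P^-=[0.6706 -0.0648; -0.0648 0.5033]  S=[1.1660 -0.1910; -0.1910 0.8035]  K=[0.5837 0.0080; -0.0087 0.6292]  nu=[-4.8222, 0.3201]  x^+=[-0.3398, -0.4486]  P^+=[0.2751 0.0071; 0.0071 0.1831]

P_post[0,1] = 0.0071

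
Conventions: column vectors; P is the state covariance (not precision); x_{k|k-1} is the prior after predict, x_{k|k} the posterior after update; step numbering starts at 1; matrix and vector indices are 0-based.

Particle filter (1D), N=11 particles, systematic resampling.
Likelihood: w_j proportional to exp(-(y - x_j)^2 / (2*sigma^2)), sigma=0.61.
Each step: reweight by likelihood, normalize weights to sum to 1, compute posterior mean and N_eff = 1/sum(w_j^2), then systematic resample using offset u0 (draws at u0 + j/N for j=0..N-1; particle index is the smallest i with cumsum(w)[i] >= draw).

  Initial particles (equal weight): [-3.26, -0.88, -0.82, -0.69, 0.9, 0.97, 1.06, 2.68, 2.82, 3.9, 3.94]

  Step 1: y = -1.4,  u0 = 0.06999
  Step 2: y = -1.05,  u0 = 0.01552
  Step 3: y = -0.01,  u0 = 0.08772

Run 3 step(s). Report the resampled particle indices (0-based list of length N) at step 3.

resampled_idx = [1, 2, 3, 4, 5, 6, 7, 8, 9, 10, 10]

step 1: w=[0.0052, 0.3757, 0.3438, 0.2744, 0.0004, 0.0003, 0.0002, 0.0000, 0.0000, 0.0000, 0.0000]  mean=-0.8179  Neff=2.9878  idx=[1, 1, 1, 1, 2, 2, 2, 2, 3, 3, 3]
step 2: w=[0.0953, 0.0953, 0.0953, 0.0953, 0.0923, 0.0923, 0.0923, 0.0923, 0.0832, 0.0832, 0.0832]  mean=-0.8104  Neff=10.9685  idx=[0, 1, 2, 3, 3, 4, 5, 6, 7, 9, 10]
step 3: w=[0.0797, 0.0797, 0.0797, 0.0797, 0.0797, 0.0912, 0.0912, 0.0912, 0.0912, 0.1184, 0.1184]  mean=-0.8131  Neff=10.7473  idx=[1, 2, 3, 4, 5, 6, 7, 8, 9, 10, 10]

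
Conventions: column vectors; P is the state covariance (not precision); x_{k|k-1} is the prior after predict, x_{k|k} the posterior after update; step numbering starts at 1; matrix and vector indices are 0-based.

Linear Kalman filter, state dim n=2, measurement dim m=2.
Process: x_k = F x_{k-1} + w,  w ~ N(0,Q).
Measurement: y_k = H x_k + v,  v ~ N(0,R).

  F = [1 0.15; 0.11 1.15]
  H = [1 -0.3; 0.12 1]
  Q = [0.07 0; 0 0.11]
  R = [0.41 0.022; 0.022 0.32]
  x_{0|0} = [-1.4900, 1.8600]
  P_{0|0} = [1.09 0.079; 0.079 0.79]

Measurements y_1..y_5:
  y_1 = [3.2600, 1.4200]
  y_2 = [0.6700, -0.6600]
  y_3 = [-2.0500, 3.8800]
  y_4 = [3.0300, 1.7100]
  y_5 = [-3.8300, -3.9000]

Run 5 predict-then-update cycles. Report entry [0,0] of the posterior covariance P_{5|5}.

step 1: x^-=[-1.2110, 1.9751]  P^-=[1.2015 0.3483; 0.3483 1.1880]  S=[1.5094 0.1456; 0.1456 1.6089]  K=[0.7034 0.2425; -0.0798 0.7716]  nu=[5.0635, -0.4098]  x^+=[2.2512, 1.2551]  P^+=[0.3105 0.0558; 0.0558 0.2385]
step 2: x^-=[2.4395, 1.6910]  P^-=[0.4026 0.1404; 0.1404 0.4432]  S=[0.7682 0.0727; 0.0727 0.8027]  K=[0.4508 0.1943; -0.0449 0.5772]  nu=[-1.2622, -2.6437]  x^+=[1.3569, 0.2217]  P^+=[0.2034 0.0477; 0.0477 0.1780]
step 3: x^-=[1.3902, 0.4042]  P^-=[0.2917 0.1087; 0.1087 0.3599]  S=[0.6689 0.0538; 0.0538 0.7102]  K=[0.3734 0.1740; -0.0414 0.5283]  nu=[-3.3189, 3.3090]  x^+=[0.7269, 2.2898]  P^+=[0.1700 0.0435; 0.0435 0.1629]
step 4: x^-=[1.0703, 2.7133]  P^-=[0.2567 0.0976; 0.0976 0.3385]  S=[0.6386 0.0453; 0.0453 0.6856]  K=[0.3444 0.1645; -0.0427 0.5136]  nu=[2.7736, -1.1317]  x^+=[1.8396, 2.0136]  P^+=[0.1572 0.0413; 0.0413 0.1585]
step 5: x^-=[2.1416, 2.5180]  P^-=[0.2432 0.0928; 0.0928 0.3319]  S=[0.6274 0.0411; 0.0411 0.6777]  K=[0.3328 0.1599; -0.0441 0.5089]  nu=[-5.2162, -6.6749]  x^+=[-0.6614, -0.6490]  P^+=[0.1520 0.0402; 0.0402 0.1570]

P_post[0,0] = 0.1520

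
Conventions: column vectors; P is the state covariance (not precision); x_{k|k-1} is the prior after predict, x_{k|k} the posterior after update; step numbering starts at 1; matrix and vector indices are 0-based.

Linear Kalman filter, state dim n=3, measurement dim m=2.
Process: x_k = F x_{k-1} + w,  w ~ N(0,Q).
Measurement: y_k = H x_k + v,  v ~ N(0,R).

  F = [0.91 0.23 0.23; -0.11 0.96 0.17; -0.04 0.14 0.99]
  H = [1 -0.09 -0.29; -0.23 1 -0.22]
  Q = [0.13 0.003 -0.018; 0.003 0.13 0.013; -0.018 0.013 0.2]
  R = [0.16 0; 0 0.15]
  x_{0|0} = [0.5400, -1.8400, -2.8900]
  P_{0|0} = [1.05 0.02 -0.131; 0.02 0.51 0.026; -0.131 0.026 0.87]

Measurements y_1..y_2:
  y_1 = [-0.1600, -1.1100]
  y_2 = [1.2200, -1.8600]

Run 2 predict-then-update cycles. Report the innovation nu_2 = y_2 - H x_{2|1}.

innov = [2.2801, -0.6913]

step 1: x^-=[-0.5965, -2.3171, -3.1403]  P^-=[1.0288 0.0513 0.0506; 0.0513 0.6470 0.2720; 0.0506 0.2720 1.0817]  S=[1.2606 -0.2547; -0.2547 0.7657]  K=[0.8029 0.0105; 0.0898 0.7814; -0.2382 -0.0500]  nu=[-0.6827, 0.3790]  x^+=[-1.1407, -2.0822, -2.9966]  P^+=[0.2203 0.1141 0.2813; 0.1141 0.2051 0.2803; 0.2813 0.2803 1.0143]
step 2: x^-=[-2.2062, -2.3829, -3.2125]  P^-=[0.5721 0.2720 0.5487; 0.2720 0.4079 0.4467; 0.5487 0.4467 1.2527]  S=[0.4969 -0.0156; -0.0156 0.3827]  K=[0.7845 0.0833; 0.2333 0.6552; 0.2963 0.1294]  nu=[2.2801, -0.6913]  x^+=[-0.4750, -2.3038, -2.6263]  P^+=[0.2657 0.1684 0.4310; 0.1684 0.2214 0.3834; 0.4310 0.3834 1.2038]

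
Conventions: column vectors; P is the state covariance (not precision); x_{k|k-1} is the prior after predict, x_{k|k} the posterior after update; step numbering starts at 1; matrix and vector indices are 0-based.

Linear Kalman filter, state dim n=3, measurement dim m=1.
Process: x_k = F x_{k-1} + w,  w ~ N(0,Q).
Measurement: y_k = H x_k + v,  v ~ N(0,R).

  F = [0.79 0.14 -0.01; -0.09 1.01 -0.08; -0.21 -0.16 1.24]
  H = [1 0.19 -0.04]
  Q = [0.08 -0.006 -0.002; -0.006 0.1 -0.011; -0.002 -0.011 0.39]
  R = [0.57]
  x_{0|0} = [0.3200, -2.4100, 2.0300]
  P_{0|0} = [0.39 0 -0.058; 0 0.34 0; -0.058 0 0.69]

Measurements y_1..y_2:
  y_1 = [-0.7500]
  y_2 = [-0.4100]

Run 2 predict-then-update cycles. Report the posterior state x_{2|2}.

step 1: x^-=[-0.1049, -2.6253, 2.8356]  P^-=[0.3310 0.0185 -0.1398; 0.0185 0.4536 -0.1215; -0.1398 -0.1215 1.5071]  S=[0.9399]  K=[0.3619; 0.1166; -0.2375]  nu=[-0.0329]  x^+=[-0.1168, -2.6291, 2.8434]  P^+=[0.2079 -0.0211 -0.0590; -0.0211 0.4408 -0.0955; -0.0590 -0.0955 1.4541]
step 2: x^-=[-0.4888, -2.8724, 3.9710]  P^-=[0.2151 0.0318 -0.1358; 0.0318 0.5791 -0.3336; -0.1358 -0.3336 2.7134]  S=[0.8384]  K=[0.2702; 0.1851; -0.3671]  nu=[0.7834]  x^+=[-0.2771, -2.7274, 3.6835]  P^+=[0.1539 -0.0101 -0.0526; -0.0101 0.5504 -0.2766; -0.0526 -0.2766 2.6005]

x_post = [-0.2771, -2.7274, 3.6835]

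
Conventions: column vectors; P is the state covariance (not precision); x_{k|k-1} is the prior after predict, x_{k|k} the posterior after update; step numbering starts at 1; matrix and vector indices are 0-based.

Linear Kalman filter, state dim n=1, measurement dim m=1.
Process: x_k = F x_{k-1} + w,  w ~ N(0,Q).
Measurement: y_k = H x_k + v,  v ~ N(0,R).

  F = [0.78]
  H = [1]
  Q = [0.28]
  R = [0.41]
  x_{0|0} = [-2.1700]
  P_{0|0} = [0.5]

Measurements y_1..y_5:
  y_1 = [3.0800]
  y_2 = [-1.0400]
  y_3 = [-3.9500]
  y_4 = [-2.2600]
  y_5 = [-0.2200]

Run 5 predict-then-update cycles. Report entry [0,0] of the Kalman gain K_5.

step 1: x^-=[-1.6926]  P^-=[0.5842]  S=[0.9942]  K=[0.5876]  nu=[4.7726]  x^+=[1.1118]  P^+=[0.2409]
step 2: x^-=[0.8672]  P^-=[0.4266]  S=[0.8366]  K=[0.5099]  nu=[-1.9072]  x^+=[-0.1053]  P^+=[0.2091]
step 3: x^-=[-0.0821]  P^-=[0.4072]  S=[0.8172]  K=[0.4983]  nu=[-3.8679]  x^+=[-2.0094]  P^+=[0.2043]
step 4: x^-=[-1.5673]  P^-=[0.4043]  S=[0.8143]  K=[0.4965]  nu=[-0.6927]  x^+=[-1.9112]  P^+=[0.2036]
step 5: x^-=[-1.4908]  P^-=[0.4038]  S=[0.8138]  K=[0.4962]  nu=[1.2708]  x^+=[-0.8602]  P^+=[0.2035]

K[0,0] = 0.4962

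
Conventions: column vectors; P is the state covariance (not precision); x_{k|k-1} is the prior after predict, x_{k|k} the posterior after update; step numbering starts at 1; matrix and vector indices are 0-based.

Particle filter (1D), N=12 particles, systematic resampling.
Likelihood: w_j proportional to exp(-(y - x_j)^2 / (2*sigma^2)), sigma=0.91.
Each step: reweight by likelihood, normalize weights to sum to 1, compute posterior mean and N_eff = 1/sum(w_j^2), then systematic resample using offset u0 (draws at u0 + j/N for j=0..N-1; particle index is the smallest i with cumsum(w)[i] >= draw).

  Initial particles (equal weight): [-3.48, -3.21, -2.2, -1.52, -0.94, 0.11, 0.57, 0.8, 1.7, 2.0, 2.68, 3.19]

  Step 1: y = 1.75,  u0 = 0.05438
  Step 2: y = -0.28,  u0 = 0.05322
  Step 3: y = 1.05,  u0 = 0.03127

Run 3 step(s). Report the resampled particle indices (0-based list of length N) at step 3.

resampled_idx = [0, 1, 2, 3, 4, 5, 6, 7, 8, 9, 9, 11]

step 1: w=[0.0000, 0.0000, 0.0000, 0.0004, 0.0031, 0.0485, 0.1062, 0.1427, 0.2457, 0.2370, 0.1460, 0.0704]  mean=1.6839  Neff=5.6556  idx=[6, 6, 7, 8, 8, 8, 9, 9, 9, 10, 10, 11]
step 2: w=[0.2926, 0.2926, 0.2238, 0.0424, 0.0424, 0.0424, 0.0196, 0.0196, 0.0196, 0.0023, 0.0023, 0.0003]  mean=0.8599  Neff=4.3884  idx=[0, 0, 0, 1, 1, 1, 1, 2, 2, 2, 4, 7]
step 3: w=[0.0842, 0.0842, 0.0842, 0.0842, 0.0842, 0.0842, 0.0842, 0.0932, 0.0932, 0.0932, 0.0750, 0.0561]  mean=0.7993  Neff=11.8427  idx=[0, 1, 2, 3, 4, 5, 6, 7, 8, 9, 9, 11]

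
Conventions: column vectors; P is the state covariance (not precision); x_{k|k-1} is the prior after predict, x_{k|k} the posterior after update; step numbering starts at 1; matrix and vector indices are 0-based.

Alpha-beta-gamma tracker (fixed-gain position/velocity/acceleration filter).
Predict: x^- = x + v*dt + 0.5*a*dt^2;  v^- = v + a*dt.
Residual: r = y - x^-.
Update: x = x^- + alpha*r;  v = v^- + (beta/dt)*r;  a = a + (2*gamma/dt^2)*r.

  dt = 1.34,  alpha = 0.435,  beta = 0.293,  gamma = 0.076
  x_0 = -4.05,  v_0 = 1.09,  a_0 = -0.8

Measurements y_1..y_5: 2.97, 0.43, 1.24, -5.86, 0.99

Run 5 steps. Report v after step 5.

step 1: x_pred=-3.3076  r=6.2776  x^+=-0.5769  v^+=1.3906  a^+=-0.2686
step 2: x_pred=1.0455  r=-0.6155  x^+=0.7777  v^+=0.8962  a^+=-0.3207
step 3: x_pred=1.6907  r=-0.4507  x^+=1.4946  v^+=0.3679  a^+=-0.3588
step 4: x_pred=1.6654  r=-7.5254  x^+=-1.6081  v^+=-1.7584  a^+=-0.9959
step 5: x_pred=-4.8585  r=5.8485  x^+=-2.3144  v^+=-1.8141  a^+=-0.5008

v_post = -1.8141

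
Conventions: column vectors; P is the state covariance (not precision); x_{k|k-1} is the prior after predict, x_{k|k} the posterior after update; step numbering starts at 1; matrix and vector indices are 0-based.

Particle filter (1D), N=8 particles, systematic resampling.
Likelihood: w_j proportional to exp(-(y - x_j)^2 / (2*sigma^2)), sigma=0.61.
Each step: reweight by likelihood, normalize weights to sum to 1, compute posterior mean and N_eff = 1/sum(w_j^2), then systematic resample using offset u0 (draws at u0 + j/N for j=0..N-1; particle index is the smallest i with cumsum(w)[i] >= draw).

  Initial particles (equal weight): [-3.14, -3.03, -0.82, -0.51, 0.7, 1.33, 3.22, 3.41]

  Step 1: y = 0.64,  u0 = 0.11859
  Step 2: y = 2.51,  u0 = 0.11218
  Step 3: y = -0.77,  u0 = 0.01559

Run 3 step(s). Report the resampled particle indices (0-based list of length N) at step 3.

resampled_idx = [0, 1, 2, 3, 4, 5, 6, 7]

step 1: w=[0.0000, 0.0000, 0.0326, 0.0967, 0.5690, 0.3016, 0.0001, 0.0000]  mean=0.7237  Neff=2.3521  idx=[3, 4, 4, 4, 4, 5, 5, 5]
step 2: w=[0.0000, 0.0240, 0.0240, 0.0240, 0.0240, 0.3014, 0.3014, 0.3014]  mean=1.2696  Neff=3.6396  idx=[5, 5, 5, 6, 6, 7, 7, 7]
step 3: w=[0.1250, 0.1250, 0.1250, 0.1250, 0.1250, 0.1250, 0.1250, 0.1250]  mean=1.3300  Neff=8.0000  idx=[0, 1, 2, 3, 4, 5, 6, 7]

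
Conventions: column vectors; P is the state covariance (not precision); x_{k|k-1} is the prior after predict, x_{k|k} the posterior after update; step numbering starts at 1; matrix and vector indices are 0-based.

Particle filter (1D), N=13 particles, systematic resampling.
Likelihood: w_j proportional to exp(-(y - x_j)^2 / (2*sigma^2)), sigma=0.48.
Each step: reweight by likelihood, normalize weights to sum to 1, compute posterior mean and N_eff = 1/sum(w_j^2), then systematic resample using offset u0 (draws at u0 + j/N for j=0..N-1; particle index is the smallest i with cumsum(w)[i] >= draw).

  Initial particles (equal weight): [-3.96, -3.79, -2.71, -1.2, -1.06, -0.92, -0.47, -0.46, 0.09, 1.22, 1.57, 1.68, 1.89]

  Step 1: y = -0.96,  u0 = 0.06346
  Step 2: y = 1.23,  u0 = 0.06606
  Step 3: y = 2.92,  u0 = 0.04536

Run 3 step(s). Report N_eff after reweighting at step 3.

N_eff = 12.0012

step 1: w=[0.0000, 0.0000, 0.0003, 0.2139, 0.2372, 0.2416, 0.1440, 0.1409, 0.0222, 0.0000, 0.0000, 0.0000, 0.0000]  mean=-0.8617  Neff=4.9643  idx=[3, 3, 4, 4, 4, 4, 5, 5, 5, 6, 6, 7, 8]
step 2: w=[0.0000, 0.0000, 0.0002, 0.0002, 0.0002, 0.0002, 0.0007, 0.0007, 0.0007, 0.0288, 0.0288, 0.0310, 0.9086]  mean=0.0377  Neff=1.2075  idx=[11, 12, 12, 12, 12, 12, 12, 12, 12, 12, 12, 12, 12]
step 3: w=[0.0001, 0.0833, 0.0833, 0.0833, 0.0833, 0.0833, 0.0833, 0.0833, 0.0833, 0.0833, 0.0833, 0.0833, 0.0833]  mean=0.0900  Neff=12.0012  idx=[1, 2, 3, 4, 5, 6, 7, 8, 8, 9, 10, 11, 12]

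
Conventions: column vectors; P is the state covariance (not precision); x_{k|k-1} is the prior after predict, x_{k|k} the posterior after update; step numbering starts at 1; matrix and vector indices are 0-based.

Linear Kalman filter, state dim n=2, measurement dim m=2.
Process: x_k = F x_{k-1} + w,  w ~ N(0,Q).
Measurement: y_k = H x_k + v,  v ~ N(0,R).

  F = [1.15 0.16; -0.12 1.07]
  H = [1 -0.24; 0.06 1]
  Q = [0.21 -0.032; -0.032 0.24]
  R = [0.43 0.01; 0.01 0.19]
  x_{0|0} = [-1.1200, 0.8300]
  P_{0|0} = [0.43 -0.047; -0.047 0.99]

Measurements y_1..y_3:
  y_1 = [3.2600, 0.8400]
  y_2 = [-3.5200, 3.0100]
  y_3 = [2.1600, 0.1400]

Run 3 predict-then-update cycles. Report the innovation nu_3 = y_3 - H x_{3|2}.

step 1: x^-=[-1.1552, 1.0225]  P^-=[0.7867 0.0212; 0.0212 1.3917]  S=[1.2867 -0.2559; -0.2559 1.5871]  K=[0.6365 0.1457; -0.0708 0.8663]  nu=[4.6606, -0.1132]  x^+=[1.7945, 0.5944]  P^+=[0.2793 0.0173; 0.0173 0.1628]
step 2: x^-=[2.1588, 0.4207]  P^-=[0.5899 -0.0217; -0.0217 0.4260]  S=[1.0548 -0.0783; -0.0783 0.6155]  K=[0.5712 0.0948; -0.0670 0.6815]  nu=[-5.5779, 2.4598]  x^+=[-0.7939, 2.4705]  P^+=[0.2487 0.0088; 0.0088 0.1283]
step 3: x^-=[-0.5177, 2.7387]  P^-=[0.5454 -0.0337; -0.0337 0.3882]  S=[1.0139 -0.0836; -0.0836 0.5761]  K=[0.5524 0.0785; -0.0707 0.6600]  nu=[3.3350, -2.5676]  x^+=[1.1228, 0.8083]  P^+=[0.2398 0.0061; 0.0061 0.1243]

innov = [3.3350, -2.5676]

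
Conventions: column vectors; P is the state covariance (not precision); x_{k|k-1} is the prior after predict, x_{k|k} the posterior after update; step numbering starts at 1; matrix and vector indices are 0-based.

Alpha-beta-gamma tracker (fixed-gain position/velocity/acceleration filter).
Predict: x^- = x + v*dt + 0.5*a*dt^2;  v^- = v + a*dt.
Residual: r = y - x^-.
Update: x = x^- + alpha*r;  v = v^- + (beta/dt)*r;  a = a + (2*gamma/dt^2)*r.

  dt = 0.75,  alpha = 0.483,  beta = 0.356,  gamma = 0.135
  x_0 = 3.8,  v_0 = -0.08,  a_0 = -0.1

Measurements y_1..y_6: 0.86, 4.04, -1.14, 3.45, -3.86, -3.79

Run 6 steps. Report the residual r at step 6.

step 1: x_pred=3.7119  r=-2.8519  x^+=2.3344  v^+=-1.5087  a^+=-1.4689
step 2: x_pred=0.7898  r=3.2502  x^+=2.3596  v^+=-1.0676  a^+=0.0912
step 3: x_pred=1.5846  r=-2.7246  x^+=0.2686  v^+=-2.2925  a^+=-1.2166
step 4: x_pred=-1.7929  r=5.2429  x^+=0.7394  v^+=-0.7163  a^+=1.3000
step 5: x_pred=0.5678  r=-4.4278  x^+=-1.5708  v^+=-1.8430  a^+=-0.8254
step 6: x_pred=-3.1852  r=-0.6048  x^+=-3.4773  v^+=-2.7491  a^+=-1.1157

resid = -0.6048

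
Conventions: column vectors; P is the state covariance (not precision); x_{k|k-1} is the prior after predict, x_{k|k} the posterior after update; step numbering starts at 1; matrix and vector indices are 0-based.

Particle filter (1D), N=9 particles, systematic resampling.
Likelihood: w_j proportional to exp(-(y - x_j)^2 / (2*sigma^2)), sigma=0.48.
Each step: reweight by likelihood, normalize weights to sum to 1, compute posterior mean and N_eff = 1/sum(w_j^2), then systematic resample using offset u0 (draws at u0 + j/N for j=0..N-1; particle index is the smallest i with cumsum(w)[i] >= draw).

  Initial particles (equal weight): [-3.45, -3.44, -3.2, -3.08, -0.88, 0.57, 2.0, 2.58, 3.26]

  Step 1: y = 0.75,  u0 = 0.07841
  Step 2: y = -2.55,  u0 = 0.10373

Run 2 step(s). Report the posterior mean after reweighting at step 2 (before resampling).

post_mean = 0.5700

step 1: w=[0.0000, 0.0000, 0.0000, 0.0000, 0.0032, 0.9613, 0.0347, 0.0007, 0.0000]  mean=0.6164  Neff=1.0807  idx=[5, 5, 5, 5, 5, 5, 5, 5, 6]
step 2: w=[0.1250, 0.1250, 0.1250, 0.1250, 0.1250, 0.1250, 0.1250, 0.1250, 0.0000]  mean=0.5700  Neff=8.0000  idx=[0, 1, 2, 3, 4, 5, 6, 7, 7]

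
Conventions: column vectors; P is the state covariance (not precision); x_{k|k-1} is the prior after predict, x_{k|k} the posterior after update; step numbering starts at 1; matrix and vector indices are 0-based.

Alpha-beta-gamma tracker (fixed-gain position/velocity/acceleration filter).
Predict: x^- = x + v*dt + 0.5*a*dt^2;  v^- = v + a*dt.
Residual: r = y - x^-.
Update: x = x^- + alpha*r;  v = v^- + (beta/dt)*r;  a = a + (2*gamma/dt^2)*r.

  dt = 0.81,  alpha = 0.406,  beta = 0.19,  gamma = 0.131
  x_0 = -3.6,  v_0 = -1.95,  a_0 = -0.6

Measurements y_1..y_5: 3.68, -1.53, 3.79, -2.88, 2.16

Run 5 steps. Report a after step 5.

step 1: x_pred=-5.3763  r=9.0563  x^+=-1.6995  v^+=-0.3117  a^+=3.0165
step 2: x_pred=-0.9624  r=-0.5676  x^+=-1.1928  v^+=1.9985  a^+=2.7898
step 3: x_pred=1.3412  r=2.4488  x^+=2.3354  v^+=4.8327  a^+=3.7677
step 4: x_pred=7.4858  r=-10.3658  x^+=3.2773  v^+=5.4530  a^+=-0.3717
step 5: x_pred=7.5723  r=-5.4123  x^+=5.3749  v^+=3.8824  a^+=-2.5330

a_post = -2.5330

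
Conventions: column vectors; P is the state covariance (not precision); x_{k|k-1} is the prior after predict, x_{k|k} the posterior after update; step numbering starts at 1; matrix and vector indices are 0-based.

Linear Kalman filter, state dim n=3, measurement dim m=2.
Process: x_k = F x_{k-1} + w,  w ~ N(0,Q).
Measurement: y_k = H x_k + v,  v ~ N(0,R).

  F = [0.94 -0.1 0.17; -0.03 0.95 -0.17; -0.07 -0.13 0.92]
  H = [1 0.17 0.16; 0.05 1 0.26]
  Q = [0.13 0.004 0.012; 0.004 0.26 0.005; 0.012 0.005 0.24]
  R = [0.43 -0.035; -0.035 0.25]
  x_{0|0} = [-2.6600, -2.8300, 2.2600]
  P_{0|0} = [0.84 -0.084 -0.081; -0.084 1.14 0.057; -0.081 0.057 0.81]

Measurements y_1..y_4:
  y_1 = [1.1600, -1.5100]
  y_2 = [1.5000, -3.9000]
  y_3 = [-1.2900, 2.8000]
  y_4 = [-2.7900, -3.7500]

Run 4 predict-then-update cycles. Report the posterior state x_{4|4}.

x_post = [-0.7399, -2.5026, 0.5398]

step 1: x^-=[-1.8332, -2.9929, 2.6333]  P^-=[0.8950 -0.2031 0.0323; -0.2031 1.2986 -0.2031; 0.0323 -0.2031 0.9442]  S=[1.3169 0.0321; 0.0321 1.4895]  K=[0.6601 -0.1149; -0.0315 0.8302; 0.1124 0.0271]  nu=[3.0807, 0.8899]  x^+=[0.0981, -2.3513, 3.0037]  P^+=[0.3063 -0.0513 -0.0609; -0.0513 0.2723 -0.2349; -0.0609 -0.2349 0.9263]
step 2: x^-=[0.8380, -2.7473, 3.0622]  P^-=[0.4284 -0.1352 0.1210; -0.1352 0.6110 -0.3792; 0.1210 -0.3792 1.0932]  S=[0.8761 -0.0455; -0.0455 0.7284]  K=[0.4805 -0.0829; -0.0691 0.6899; 0.2587 -0.1059]  nu=[0.6391, -1.9908]  x^+=[1.3101, -4.1648, 3.4384]  P^+=[0.2175 -0.0491 0.0024; -0.0491 0.2558 -0.3019; 0.0024 -0.3019 1.0239]
step 3: x^-=[2.2325, -4.5804, 3.6130]  P^-=[0.3746 -0.1543 0.2033; -0.1543 0.6210 -0.4538; 0.2033 -0.4538 1.1830]  S=[0.8407 -0.0552; -0.0552 0.7058]  K=[0.4476 -0.0821; -0.0987 0.6940; 0.3645 -0.1642]  nu=[-3.3219, 6.3294]  x^+=[0.2259, 0.1402, 1.3632]  P^+=[0.1973 -0.0593 0.0510; -0.0593 0.2653 -0.3282; 0.0510 -0.3282 1.0457]
step 4: x^-=[0.4300, -0.1053, 1.2201]  P^-=[0.3758 -0.1771 0.2538; -0.1771 0.6397 -0.4821; 0.2538 -0.4821 1.2014]  S=[0.8498 -0.0665; -0.0665 0.7101]  K=[0.4477 -0.0881; -0.1163 0.7010; 0.4141 -0.1824]  nu=[-3.3973, -3.9834]  x^+=[-0.7399, -2.5026, 0.5398]  P^+=[0.1947 -0.0674 0.0770; -0.0674 0.2684 -0.3297; 0.0770 -0.3297 1.0220]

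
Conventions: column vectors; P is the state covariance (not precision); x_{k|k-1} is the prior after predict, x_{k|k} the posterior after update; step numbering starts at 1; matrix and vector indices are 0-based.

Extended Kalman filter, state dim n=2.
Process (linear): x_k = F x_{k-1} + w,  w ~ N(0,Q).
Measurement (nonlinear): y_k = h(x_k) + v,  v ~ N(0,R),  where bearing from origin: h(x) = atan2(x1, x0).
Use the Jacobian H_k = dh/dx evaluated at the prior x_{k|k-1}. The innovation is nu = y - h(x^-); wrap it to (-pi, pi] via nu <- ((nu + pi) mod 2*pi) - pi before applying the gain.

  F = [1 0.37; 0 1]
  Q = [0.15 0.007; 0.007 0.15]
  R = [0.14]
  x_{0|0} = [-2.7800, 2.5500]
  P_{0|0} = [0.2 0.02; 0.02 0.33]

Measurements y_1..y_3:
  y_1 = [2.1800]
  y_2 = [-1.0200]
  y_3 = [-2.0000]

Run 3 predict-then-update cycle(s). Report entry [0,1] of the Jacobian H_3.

step 1: x^-=[-1.8365, 2.5500]  P^-=[0.4100 0.1491; 0.1491 0.4800]  H_jac=[-0.2582 -0.1860]  S=[0.1983]  K=[-0.6738; -0.6444]  nu=[-0.0149]  x^+=[-1.8264, 2.5596]  P^+=[0.3200 0.0630; 0.0630 0.3977]
step 2: x^-=[-0.8794, 2.5596]  P^-=[0.5710 0.2171; 0.2171 0.5477]  H_jac=[-0.3494 -0.1200]  S=[0.2358]  K=[-0.9566; -0.6005]  nu=[-2.9217]  x^+=[1.9156, 4.3142]  P^+=[0.3552 0.0817; 0.0817 0.4626]
step 3: x^-=[3.5118, 4.3142]  P^-=[0.6290 0.2598; 0.2598 0.6126]  H_jac=[-0.1394 0.1135]  S=[0.1519]  K=[-0.3832; 0.2192]  nu=[-2.8876]  x^+=[4.6182, 3.6811]  P^+=[0.6067 0.2726; 0.2726 0.6053]

H_jac[0,1] = 0.1135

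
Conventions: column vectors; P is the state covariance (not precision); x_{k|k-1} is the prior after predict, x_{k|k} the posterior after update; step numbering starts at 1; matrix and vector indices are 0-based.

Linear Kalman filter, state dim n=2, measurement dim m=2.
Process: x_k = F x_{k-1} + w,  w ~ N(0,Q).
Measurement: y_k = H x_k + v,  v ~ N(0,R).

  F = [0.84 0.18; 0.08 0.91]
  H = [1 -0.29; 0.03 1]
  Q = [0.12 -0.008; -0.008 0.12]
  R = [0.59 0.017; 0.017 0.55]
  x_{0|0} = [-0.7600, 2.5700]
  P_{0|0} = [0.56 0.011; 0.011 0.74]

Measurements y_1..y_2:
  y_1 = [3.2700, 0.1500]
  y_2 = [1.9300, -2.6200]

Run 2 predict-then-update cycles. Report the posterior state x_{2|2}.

x_post = [1.1722, -0.5648]

step 1: x^-=[-0.1758, 2.2779]  P^-=[0.5424 0.1594; 0.1594 0.7380]  S=[1.1020 -0.0227; -0.0227 1.2980]  K=[0.4532 0.1433; -0.0378 0.5716]  nu=[4.1064, -2.1226]  x^+=[1.3812, 0.9096]  P^+=[0.2924 0.0777; 0.0777 0.3114]
step 2: x^-=[1.3239, 0.9382]  P^-=[0.3599 0.1232; 0.1232 0.3910]  S=[0.9113 0.0365; 0.0365 0.9488]  K=[0.3506 0.1277; -0.0059 0.4163]  nu=[0.8782, -3.5980]  x^+=[1.1722, -0.5648]  P^+=[0.2291 0.0693; 0.0693 0.2268]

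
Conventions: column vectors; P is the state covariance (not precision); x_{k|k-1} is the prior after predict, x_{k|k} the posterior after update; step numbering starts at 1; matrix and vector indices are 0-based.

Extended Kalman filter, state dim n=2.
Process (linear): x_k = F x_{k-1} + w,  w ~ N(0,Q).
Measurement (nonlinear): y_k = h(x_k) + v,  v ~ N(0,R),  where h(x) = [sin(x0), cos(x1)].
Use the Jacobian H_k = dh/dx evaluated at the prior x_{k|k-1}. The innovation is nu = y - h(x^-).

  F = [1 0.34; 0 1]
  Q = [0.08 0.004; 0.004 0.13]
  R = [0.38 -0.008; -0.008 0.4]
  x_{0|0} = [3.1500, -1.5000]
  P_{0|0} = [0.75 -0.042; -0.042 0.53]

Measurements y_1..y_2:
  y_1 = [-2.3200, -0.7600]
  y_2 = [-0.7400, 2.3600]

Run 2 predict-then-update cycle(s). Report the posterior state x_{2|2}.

x_post = [4.2148, -0.6176]

step 1: x^-=[2.6400, -1.5000]  P^-=[0.8627 0.1422; 0.1422 0.6600]  H_jac=[-0.8768 0.0000; 0.0000 0.9975]  S=[1.0433 -0.1324; -0.1324 1.0567]  K=[-0.7195 0.0441; -0.0411 0.6179]  nu=[-2.8008, -0.8307]  x^+=[4.6185, -1.8981]  P^+=[0.3122 0.0235; 0.0235 0.2481]
step 2: x^-=[3.9731, -1.8981]  P^-=[0.4368 0.1118; 0.1118 0.3781]  H_jac=[-0.6737 0.0000; 0.0000 0.9469]  S=[0.5783 -0.0793; -0.0793 0.7390]  K=[-0.4966 0.0900; -0.0648 0.4775]  nu=[-0.0010, 2.6815]  x^+=[4.2148, -0.6176]  P^+=[0.2812 0.0422; 0.0422 0.2023]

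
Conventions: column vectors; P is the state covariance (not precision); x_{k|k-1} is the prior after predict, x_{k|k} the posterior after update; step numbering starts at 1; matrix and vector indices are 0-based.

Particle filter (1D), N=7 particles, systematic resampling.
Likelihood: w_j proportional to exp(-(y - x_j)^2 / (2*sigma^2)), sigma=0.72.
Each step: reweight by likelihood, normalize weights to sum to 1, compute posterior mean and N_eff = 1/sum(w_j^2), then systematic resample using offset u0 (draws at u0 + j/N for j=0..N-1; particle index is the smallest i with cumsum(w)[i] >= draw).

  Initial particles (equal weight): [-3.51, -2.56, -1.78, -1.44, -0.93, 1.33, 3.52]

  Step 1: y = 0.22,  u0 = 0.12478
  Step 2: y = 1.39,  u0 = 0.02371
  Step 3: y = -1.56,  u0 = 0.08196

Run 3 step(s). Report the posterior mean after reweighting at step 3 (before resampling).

post_mean = 1.3300

step 1: w=[0.0000, 0.0009, 0.0312, 0.1037, 0.4132, 0.4509, 0.0000]  mean=0.0083  Neff=2.5920  idx=[3, 4, 4, 5, 5, 5, 5]
step 2: w=[0.0001, 0.0014, 0.0014, 0.2493, 0.2493, 0.2493, 0.2493]  mean=1.3234  Neff=4.0232  idx=[3, 3, 4, 4, 5, 5, 6]
step 3: w=[0.1429, 0.1429, 0.1429, 0.1429, 0.1429, 0.1429, 0.1429]  mean=1.3300  Neff=7.0000  idx=[0, 1, 2, 3, 4, 5, 6]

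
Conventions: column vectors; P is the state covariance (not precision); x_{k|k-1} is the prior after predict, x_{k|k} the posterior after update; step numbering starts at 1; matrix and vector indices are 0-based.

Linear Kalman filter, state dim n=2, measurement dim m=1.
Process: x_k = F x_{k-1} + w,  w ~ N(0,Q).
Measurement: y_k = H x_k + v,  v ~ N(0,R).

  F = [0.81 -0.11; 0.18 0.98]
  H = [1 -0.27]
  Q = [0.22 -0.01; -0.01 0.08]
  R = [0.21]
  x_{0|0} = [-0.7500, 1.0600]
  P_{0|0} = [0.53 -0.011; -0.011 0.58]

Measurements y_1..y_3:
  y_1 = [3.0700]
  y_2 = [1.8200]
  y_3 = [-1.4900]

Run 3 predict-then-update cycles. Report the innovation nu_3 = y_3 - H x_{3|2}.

innov = [-2.7441]

step 1: x^-=[-0.7241, 0.9038]  P^-=[0.5767 -0.0038; -0.0038 0.6503]  S=[0.8362]  K=[0.6909; -0.2145]  nu=[4.0381]  x^+=[2.0660, 0.0376]  P^+=[0.1775 0.1202; 0.1202 0.6119]
step 2: x^-=[1.6693, 0.4088]  P^-=[0.3225 0.0429; 0.0429 0.7158]  S=[0.5615]  K=[0.5537; -0.2677]  nu=[0.2611]  x^+=[1.8139, 0.3389]  P^+=[0.1503 0.1262; 0.1262 0.6755]
step 3: x^-=[1.4319, 0.6586]  P^-=[0.3043 0.0368; 0.0368 0.7781]  S=[0.5512]  K=[0.5341; -0.3145]  nu=[-2.7441]  x^+=[-0.0337, 1.5216]  P^+=[0.1471 0.1293; 0.1293 0.7236]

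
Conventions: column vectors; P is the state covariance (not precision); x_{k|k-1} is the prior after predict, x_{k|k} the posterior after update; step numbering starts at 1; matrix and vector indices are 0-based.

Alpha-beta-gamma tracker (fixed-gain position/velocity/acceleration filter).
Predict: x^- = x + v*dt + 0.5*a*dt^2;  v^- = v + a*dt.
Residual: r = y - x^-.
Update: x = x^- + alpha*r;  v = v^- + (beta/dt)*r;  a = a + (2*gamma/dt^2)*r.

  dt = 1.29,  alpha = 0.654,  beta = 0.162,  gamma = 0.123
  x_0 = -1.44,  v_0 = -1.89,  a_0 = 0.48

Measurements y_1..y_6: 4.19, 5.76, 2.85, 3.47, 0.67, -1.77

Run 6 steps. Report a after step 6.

a_post = -3.0345

step 1: x_pred=-3.4787  r=7.6687  x^+=1.5366  v^+=-0.3078  a^+=1.6136
step 2: x_pred=2.4823  r=3.2777  x^+=4.6259  v^+=2.1855  a^+=2.0982
step 3: x_pred=9.1910  r=-6.3410  x^+=5.0440  v^+=4.0958  a^+=1.1608
step 4: x_pred=11.2935  r=-7.8235  x^+=6.1769  v^+=4.6108  a^+=0.0043
step 5: x_pred=12.1284  r=-11.4584  x^+=4.6346  v^+=3.1774  a^+=-1.6896
step 6: x_pred=7.3276  r=-9.0976  x^+=1.3778  v^+=-0.1447  a^+=-3.0345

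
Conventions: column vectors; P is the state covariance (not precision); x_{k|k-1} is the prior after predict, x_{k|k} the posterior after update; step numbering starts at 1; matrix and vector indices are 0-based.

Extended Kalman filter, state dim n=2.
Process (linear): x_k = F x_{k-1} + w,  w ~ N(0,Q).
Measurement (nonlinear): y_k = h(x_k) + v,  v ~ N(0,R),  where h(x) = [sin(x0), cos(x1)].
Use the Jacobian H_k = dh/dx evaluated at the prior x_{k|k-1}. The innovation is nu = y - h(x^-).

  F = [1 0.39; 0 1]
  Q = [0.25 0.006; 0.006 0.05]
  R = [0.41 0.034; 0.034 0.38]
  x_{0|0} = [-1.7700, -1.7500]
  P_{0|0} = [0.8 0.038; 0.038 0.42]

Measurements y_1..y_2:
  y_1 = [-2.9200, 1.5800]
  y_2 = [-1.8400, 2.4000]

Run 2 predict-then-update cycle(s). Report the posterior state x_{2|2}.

step 1: x^-=[-2.4525, -1.7500]  P^-=[1.1435 0.2078; 0.2078 0.4700]  H_jac=[-0.7718 0.0000; 0.0000 0.9840]  S=[1.0912 -0.1238; -0.1238 0.8351]  K=[-0.7944 0.1271; -0.0856 0.5411]  nu=[-2.2842, 1.7582]  x^+=[-0.4145, -0.6031]  P^+=[0.4164 0.0216; 0.0216 0.2060]
step 2: x^-=[-0.6497, -0.6031]  P^-=[0.7146 0.1080; 0.1080 0.2560]  H_jac=[0.7962 0.0000; 0.0000 0.5672]  S=[0.8631 0.0828; 0.0828 0.4624]  K=[0.6579 0.0147; 0.0707 0.3014]  nu=[-1.2350, 1.5764]  x^+=[-1.4391, -0.2153]  P^+=[0.3394 0.0493; 0.0493 0.2062]

x_post = [-1.4391, -0.2153]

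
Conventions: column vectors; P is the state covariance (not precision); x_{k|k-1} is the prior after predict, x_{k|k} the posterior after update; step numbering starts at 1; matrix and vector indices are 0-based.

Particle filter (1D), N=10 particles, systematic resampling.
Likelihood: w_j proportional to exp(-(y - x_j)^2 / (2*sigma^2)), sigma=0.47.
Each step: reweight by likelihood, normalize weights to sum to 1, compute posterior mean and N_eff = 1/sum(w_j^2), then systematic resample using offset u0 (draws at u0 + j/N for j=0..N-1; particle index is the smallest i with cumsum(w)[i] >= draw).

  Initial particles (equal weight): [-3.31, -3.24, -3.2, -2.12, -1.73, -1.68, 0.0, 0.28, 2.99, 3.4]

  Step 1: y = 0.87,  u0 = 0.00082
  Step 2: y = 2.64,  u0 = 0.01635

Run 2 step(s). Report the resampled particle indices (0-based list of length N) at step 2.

step 1: w=[0.0000, 0.0000, 0.0000, 0.0000, 0.0000, 0.0000, 0.2839, 0.7161, 0.0001, 0.0000]  mean=0.2007  Neff=1.6854  idx=[6, 6, 6, 7, 7, 7, 7, 7, 7, 7]
step 2: w=[0.0059, 0.0059, 0.0059, 0.1403, 0.1403, 0.1403, 0.1403, 0.1403, 0.1403, 0.1403]  mean=0.2750  Neff=7.2491  idx=[2, 3, 4, 5, 5, 6, 7, 7, 8, 9]

resampled_idx = [2, 3, 4, 5, 5, 6, 7, 7, 8, 9]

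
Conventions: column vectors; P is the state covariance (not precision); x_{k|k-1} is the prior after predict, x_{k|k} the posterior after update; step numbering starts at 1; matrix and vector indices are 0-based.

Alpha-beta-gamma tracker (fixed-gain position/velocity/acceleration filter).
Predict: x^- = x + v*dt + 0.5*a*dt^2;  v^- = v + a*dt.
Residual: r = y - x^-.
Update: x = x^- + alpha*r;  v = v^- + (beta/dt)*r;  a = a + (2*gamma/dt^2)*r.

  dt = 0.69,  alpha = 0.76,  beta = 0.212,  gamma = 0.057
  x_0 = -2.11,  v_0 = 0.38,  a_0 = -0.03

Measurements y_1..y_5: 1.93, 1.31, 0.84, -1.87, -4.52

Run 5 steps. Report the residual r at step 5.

resid = -3.7402

step 1: x_pred=-1.8549  r=3.7849  x^+=1.0216  v^+=1.5222  a^+=0.8763
step 2: x_pred=2.2805  r=-0.9705  x^+=1.5429  v^+=1.8287  a^+=0.6439
step 3: x_pred=2.9580  r=-2.1180  x^+=1.3483  v^+=1.6222  a^+=0.1368
step 4: x_pred=2.5002  r=-4.3702  x^+=-0.8212  v^+=0.3738  a^+=-0.9097
step 5: x_pred=-0.7798  r=-3.7402  x^+=-3.6223  v^+=-1.4030  a^+=-1.8053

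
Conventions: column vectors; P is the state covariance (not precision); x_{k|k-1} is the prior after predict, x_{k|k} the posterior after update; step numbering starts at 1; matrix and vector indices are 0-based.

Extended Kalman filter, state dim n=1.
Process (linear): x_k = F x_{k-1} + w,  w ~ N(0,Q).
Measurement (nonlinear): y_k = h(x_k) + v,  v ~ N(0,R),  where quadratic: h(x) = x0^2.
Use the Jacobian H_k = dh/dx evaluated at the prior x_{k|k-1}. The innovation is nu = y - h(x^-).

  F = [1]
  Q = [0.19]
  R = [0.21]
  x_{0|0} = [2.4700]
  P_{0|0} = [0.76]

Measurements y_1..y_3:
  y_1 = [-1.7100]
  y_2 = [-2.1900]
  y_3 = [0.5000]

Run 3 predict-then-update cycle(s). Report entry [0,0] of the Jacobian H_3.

H_jac[0,0] = -0.7071

step 1: x^-=[2.4700]  P^-=[0.9500]  H_jac=[4.9400]  S=[23.3934]  K=[0.2006]  nu=[-7.8109]  x^+=[0.9030]  P^+=[0.0085]
step 2: x^-=[0.9030]  P^-=[0.1985]  H_jac=[1.8061]  S=[0.8576]  K=[0.4181]  nu=[-3.0055]  x^+=[-0.3536]  P^+=[0.0486]
step 3: x^-=[-0.3536]  P^-=[0.2386]  H_jac=[-0.7071]  S=[0.3293]  K=[-0.5124]  nu=[0.3750]  x^+=[-0.5457]  P^+=[0.1522]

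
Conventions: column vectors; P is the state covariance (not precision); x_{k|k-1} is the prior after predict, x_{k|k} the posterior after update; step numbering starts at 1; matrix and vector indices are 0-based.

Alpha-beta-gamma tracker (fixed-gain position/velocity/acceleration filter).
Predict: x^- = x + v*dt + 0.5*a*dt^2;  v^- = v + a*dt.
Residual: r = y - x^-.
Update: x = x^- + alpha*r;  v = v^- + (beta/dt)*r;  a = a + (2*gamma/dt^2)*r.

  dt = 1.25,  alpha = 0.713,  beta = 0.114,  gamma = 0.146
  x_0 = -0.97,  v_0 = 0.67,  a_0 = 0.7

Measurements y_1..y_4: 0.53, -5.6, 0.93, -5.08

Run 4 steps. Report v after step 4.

step 1: x_pred=0.4144  r=0.1156  x^+=0.4968  v^+=1.5555  a^+=0.7216
step 2: x_pred=3.0050  r=-8.6050  x^+=-3.1304  v^+=1.6728  a^+=-0.8865
step 3: x_pred=-1.7320  r=2.6620  x^+=0.1660  v^+=0.8074  a^+=-0.3890
step 4: x_pred=0.8714  r=-5.9514  x^+=-3.3720  v^+=-0.2216  a^+=-1.5012

v_post = -0.2216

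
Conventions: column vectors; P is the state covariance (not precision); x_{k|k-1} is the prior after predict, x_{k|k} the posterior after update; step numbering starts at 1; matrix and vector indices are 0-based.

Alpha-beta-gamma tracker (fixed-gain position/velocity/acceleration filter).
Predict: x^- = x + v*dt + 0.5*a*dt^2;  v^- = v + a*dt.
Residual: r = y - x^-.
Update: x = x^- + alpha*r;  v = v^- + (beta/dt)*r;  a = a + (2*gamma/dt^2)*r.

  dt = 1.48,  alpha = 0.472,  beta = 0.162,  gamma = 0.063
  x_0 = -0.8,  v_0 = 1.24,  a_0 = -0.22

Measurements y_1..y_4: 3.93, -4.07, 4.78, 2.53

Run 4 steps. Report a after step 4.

step 1: x_pred=0.7943  r=3.1357  x^+=2.2743  v^+=1.2576  a^+=-0.0396
step 2: x_pred=4.0922  r=-8.1622  x^+=0.2397  v^+=0.3056  a^+=-0.5091
step 3: x_pred=0.1343  r=4.6457  x^+=2.3271  v^+=0.0606  a^+=-0.2419
step 4: x_pred=2.1517  r=0.3783  x^+=2.3303  v^+=-0.2561  a^+=-0.2201

a_post = -0.2201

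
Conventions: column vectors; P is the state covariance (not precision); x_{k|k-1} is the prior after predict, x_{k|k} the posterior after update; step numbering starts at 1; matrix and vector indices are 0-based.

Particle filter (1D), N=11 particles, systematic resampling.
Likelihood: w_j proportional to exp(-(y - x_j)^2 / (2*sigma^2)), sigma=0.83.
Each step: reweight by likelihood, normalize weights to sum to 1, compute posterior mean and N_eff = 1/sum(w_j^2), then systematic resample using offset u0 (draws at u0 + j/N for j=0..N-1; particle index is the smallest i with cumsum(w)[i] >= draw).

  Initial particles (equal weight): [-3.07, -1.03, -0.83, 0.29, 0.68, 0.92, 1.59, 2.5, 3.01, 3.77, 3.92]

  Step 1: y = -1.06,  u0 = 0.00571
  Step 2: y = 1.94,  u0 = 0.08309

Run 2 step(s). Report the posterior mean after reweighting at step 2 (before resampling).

step 1: w=[0.0217, 0.4068, 0.3917, 0.1084, 0.0452, 0.0237, 0.0025, 0.0000, 0.0000, 0.0000, 0.0000]  mean=-0.7226  Neff=2.9964  idx=[0, 1, 1, 1, 1, 2, 2, 2, 2, 3, 3]
step 2: w=[0.0000, 0.0055, 0.0055, 0.0055, 0.0055, 0.0128, 0.0128, 0.0128, 0.0128, 0.4634, 0.4634]  mean=0.2036  Neff=2.3241  idx=[9, 9, 9, 9, 9, 10, 10, 10, 10, 10, 10]

post_mean = 0.2036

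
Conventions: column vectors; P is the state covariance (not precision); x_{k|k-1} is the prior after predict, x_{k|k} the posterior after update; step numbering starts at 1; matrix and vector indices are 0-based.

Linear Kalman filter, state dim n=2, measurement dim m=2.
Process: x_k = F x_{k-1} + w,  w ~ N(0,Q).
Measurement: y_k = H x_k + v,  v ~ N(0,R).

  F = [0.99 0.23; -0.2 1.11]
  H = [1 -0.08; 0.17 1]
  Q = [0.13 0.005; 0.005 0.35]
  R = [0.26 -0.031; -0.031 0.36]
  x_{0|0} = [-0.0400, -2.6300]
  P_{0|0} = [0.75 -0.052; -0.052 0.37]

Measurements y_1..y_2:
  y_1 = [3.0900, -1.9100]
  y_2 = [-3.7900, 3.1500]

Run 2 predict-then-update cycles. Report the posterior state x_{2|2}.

x_post = [-1.1415, 1.0670]

step 1: x^-=[-0.6445, -2.9113]  P^-=[0.8610 -0.1038; -0.1038 0.8590]  S=[1.1431 -0.0557; -0.0557 1.2086]  K=[0.7639 0.0705; -0.1172 0.6907]  nu=[3.5016, 1.1109]  x^+=[2.1086, -2.5545]  P^+=[0.1939 -0.0313; -0.0313 0.2576]
step 2: x^-=[1.5000, -3.2572]  P^-=[0.3194 -0.0006; -0.0006 0.6891]  S=[0.5840 -0.0324; -0.0324 1.0581]  K=[0.5509 0.0676; -0.0594 0.6493]  nu=[-5.5506, 6.1522]  x^+=[-1.1415, 1.0670]  P^+=[0.1398 -0.0165; -0.0165 0.2384]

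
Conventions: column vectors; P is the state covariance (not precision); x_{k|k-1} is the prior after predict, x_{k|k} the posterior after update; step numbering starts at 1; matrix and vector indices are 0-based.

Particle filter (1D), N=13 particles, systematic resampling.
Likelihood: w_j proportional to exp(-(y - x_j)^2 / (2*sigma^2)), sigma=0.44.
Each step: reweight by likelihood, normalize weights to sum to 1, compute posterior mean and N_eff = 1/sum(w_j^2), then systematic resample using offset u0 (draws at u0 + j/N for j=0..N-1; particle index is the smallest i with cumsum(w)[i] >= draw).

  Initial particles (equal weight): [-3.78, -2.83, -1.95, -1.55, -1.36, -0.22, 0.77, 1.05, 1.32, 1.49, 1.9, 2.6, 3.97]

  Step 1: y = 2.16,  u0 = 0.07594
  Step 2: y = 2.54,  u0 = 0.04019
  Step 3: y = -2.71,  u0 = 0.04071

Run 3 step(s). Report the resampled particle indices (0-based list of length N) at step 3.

resampled_idx = [0, 0, 0, 1, 1, 2, 2, 2, 3, 3, 4, 4, 4]

step 1: w=[0.0000, 0.0000, 0.0000, 0.0000, 0.0000, 0.0000, 0.0035, 0.0211, 0.0820, 0.1592, 0.4263, 0.3079, 0.0001]  mean=1.9810  Neff=3.2362  idx=[8, 9, 9, 10, 10, 10, 10, 10, 10, 11, 11, 11, 11]
step 2: w=[0.0035, 0.0094, 0.0094, 0.0561, 0.0561, 0.0561, 0.0561, 0.0561, 0.0561, 0.1602, 0.1602, 0.1602, 0.1602]  mean=2.3389  Neff=8.2110  idx=[3, 4, 6, 7, 8, 9, 9, 10, 10, 11, 11, 12, 12]
step 3: w=[0.2000, 0.2000, 0.2000, 0.2000, 0.2000, 0.0000, 0.0000, 0.0000, 0.0000, 0.0000, 0.0000, 0.0000, 0.0000]  mean=1.9000  Neff=5.0000  idx=[0, 0, 0, 1, 1, 2, 2, 2, 3, 3, 4, 4, 4]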